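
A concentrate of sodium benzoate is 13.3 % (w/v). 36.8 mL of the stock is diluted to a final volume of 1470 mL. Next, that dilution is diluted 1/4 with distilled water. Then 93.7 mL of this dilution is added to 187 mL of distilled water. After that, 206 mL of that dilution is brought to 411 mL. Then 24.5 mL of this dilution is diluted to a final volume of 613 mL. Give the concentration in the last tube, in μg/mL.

Overall dilution factor = 39.95 × 4 × 2.996 × 1.995 × 25.02 = 2.39 × 10⁴.
13.3 % (w/v) / 2.39 × 10⁴ = 5.57 × 10⁻⁴ % (w/v) = 5.57 μg/mL.

5.57 μg/mL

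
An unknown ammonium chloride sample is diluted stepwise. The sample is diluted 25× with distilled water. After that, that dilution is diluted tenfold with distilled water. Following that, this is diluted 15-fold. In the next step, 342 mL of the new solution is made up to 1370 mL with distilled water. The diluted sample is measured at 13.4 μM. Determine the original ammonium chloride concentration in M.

Overall dilution factor = 25 × 10 × 15 × 4.006 = 1.50 × 10⁴.
Original = 13.4 μM × 1.50 × 10⁴ = 2.01 × 10⁵ μM = 0.201 M.

0.201 M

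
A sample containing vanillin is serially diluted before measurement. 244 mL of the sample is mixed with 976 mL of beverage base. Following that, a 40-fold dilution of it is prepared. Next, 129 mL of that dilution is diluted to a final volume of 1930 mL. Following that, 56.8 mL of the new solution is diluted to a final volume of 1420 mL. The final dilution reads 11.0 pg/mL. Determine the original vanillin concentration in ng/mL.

Overall dilution factor = 5 × 40 × 14.96 × 25 = 7.48 × 10⁴.
Original = 11.0 pg/mL × 7.48 × 10⁴ = 8.23 × 10⁵ pg/mL = 823 ng/mL.

823 ng/mL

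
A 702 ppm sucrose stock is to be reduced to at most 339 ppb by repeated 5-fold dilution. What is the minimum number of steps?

5

Need 5ⁿ ≥ 2071, so n ≥ log(2071)/log(5) = 4.74.
Minimum whole steps: n = 5.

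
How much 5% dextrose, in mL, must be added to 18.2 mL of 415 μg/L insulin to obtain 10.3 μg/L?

V₂ = C₁V₁/C₂ = 415 × 18.2 / 10.3 = 733 mL.
Diluent to add = V₂ − V₁ = 733 − 18.2 = 715 mL.

715 mL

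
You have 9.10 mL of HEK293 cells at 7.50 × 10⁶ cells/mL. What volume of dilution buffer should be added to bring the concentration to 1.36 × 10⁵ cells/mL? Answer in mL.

V₂ = C₁V₁/C₂ = 7.50 × 10⁶ × 9.10 / 1.36 × 10⁵ = 502 mL.
Diluent to add = V₂ − V₁ = 502 − 9.10 = 493 mL.

493 mL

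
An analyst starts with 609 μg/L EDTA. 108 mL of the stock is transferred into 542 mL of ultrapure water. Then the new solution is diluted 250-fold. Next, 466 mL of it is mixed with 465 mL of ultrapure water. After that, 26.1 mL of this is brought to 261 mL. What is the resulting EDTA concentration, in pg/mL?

Overall dilution factor = 6.019 × 250 × 1.998 × 10 = 3.01 × 10⁴.
609 μg/L / 3.01 × 10⁴ = 0.0203 μg/L = 20.3 pg/mL.

20.3 pg/mL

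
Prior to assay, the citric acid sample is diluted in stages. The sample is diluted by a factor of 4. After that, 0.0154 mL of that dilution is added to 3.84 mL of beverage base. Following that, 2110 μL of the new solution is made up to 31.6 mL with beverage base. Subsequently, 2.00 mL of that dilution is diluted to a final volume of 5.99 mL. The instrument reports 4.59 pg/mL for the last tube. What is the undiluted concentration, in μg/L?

206 μg/L

Overall dilution factor = 4 × 250.4 × 14.98 × 2.995 = 4.49 × 10⁴.
Original = 4.59 pg/mL × 4.49 × 10⁴ = 2.06 × 10⁵ pg/mL = 206 μg/L.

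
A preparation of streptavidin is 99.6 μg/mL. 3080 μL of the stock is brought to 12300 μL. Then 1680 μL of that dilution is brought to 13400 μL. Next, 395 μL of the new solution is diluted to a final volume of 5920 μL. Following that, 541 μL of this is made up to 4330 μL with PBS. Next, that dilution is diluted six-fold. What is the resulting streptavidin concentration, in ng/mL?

4.34 ng/mL

Overall dilution factor = 3.994 × 7.976 × 14.99 × 8.004 × 6 = 2.29 × 10⁴.
99.6 μg/mL / 2.29 × 10⁴ = 4.34 × 10⁻³ μg/mL = 4.34 ng/mL.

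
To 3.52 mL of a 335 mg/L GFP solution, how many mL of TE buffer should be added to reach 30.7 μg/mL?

34.9 mL

30.7 μg/mL = 30.7 mg/L.
V₂ = C₁V₁/C₂ = 335 × 3.52 / 30.7 = 38.4 mL.
Diluent to add = V₂ − V₁ = 38.4 − 3.52 = 34.9 mL.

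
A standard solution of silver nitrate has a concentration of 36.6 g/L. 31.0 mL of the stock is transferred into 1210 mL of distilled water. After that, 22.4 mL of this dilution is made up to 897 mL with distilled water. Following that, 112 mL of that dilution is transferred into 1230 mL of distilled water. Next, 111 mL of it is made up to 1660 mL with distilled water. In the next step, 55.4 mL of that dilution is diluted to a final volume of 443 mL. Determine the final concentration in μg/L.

15.9 μg/L

Overall dilution factor = 40.03 × 40.04 × 11.98 × 14.95 × 7.996 = 2.30 × 10⁶.
36.6 g/L / 2.30 × 10⁶ = 1.59 × 10⁻⁵ g/L = 15.9 μg/L.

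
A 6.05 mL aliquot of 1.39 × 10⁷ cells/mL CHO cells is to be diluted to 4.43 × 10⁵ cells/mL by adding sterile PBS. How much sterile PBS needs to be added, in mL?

184 mL

V₂ = C₁V₁/C₂ = 1.39 × 10⁷ × 6.05 / 4.43 × 10⁵ = 190 mL.
Diluent to add = V₂ − V₁ = 190 − 6.05 = 184 mL.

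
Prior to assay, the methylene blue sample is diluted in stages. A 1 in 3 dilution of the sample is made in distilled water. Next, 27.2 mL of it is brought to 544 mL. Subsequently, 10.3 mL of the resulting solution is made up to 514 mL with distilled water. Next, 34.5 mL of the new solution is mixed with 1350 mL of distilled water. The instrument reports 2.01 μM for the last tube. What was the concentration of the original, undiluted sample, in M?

0.242 M

Overall dilution factor = 3 × 20 × 49.90 × 40.13 = 1.20 × 10⁵.
Original = 2.01 μM × 1.20 × 10⁵ = 2.42 × 10⁵ μM = 0.242 M.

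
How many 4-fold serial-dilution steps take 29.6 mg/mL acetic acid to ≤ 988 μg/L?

8

Need 4ⁿ ≥ 3.00 × 10⁴, so n ≥ log(3.00 × 10⁴)/log(4) = 7.44.
Minimum whole steps: n = 8.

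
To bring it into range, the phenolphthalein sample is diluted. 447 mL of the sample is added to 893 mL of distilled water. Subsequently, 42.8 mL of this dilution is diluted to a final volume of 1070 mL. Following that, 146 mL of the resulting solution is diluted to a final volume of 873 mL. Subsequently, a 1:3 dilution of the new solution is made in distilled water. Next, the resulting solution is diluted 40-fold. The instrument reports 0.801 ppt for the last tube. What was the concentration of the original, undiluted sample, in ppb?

Overall dilution factor = 2.998 × 25 × 5.979 × 3 × 40 = 5.38 × 10⁴.
Original = 0.801 ppt × 5.38 × 10⁴ = 4.31 × 10⁴ ppt = 43.1 ppb.

43.1 ppb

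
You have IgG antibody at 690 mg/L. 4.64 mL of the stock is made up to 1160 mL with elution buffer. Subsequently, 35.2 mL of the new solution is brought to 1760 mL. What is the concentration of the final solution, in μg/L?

Overall dilution factor = 250 × 50 = 1.25 × 10⁴.
690 mg/L / 1.25 × 10⁴ = 0.0552 mg/L = 55.2 μg/L.

55.2 μg/L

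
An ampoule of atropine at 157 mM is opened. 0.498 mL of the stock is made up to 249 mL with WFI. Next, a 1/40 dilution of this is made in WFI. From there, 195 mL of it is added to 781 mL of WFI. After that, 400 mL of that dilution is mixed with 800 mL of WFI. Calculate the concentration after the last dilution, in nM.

Overall dilution factor = 500 × 40 × 5.005 × 3 = 3.00 × 10⁵.
157 mM / 3.00 × 10⁵ = 5.23 × 10⁻⁴ mM = 523 nM.

523 nM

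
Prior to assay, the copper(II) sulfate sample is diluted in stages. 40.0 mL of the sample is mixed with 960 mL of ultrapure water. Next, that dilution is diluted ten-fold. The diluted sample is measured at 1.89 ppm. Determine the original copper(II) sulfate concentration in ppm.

472 ppm

Overall dilution factor = 25 × 10 = 250.
Original = 1.89 ppm × 250 = 472 ppm.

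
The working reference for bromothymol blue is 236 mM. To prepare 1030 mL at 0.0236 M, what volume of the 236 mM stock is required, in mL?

103 mL

0.0236 M = 23.6 mM.
V₁ = C₂V₂/C₁ = 23.6 × 1030 / 236 = 103 mL.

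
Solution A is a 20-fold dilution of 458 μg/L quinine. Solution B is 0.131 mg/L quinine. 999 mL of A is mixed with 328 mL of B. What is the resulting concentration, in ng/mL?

49.6 ng/mL

C_A = 458 μg/L / 20 = 22.9 μg/L.
C_B = 0.131 mg/L = 131 μg/L.
C_mix = (C_A·V_A + C_B·V_B)/(V_A + V_B) = (22.9×999 + 131×328) / 1327 = 49.6 μg/L = 49.6 ng/mL.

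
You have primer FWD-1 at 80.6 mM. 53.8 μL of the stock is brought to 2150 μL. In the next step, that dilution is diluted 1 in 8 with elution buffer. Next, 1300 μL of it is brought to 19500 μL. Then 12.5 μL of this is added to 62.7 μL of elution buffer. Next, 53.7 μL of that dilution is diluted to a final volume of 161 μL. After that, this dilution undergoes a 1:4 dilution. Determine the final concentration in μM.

0.233 μM

Overall dilution factor = 39.96 × 8 × 15 × 6.016 × 2.998 × 4 = 3.46 × 10⁵.
80.6 mM / 3.46 × 10⁵ = 2.33 × 10⁻⁴ mM = 0.233 μM.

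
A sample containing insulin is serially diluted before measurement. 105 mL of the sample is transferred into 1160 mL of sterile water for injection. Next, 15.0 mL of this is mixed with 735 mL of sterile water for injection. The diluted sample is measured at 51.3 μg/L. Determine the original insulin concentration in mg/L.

Overall dilution factor = 12.05 × 50 = 602.
Original = 51.3 μg/L × 602 = 3.09 × 10⁴ μg/L = 30.9 mg/L.

30.9 mg/L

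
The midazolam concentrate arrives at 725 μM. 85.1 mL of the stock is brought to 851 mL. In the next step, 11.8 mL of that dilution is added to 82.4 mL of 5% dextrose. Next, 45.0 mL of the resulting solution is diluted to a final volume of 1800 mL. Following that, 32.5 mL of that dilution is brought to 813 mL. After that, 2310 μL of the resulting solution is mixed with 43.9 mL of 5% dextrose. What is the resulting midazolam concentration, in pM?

Overall dilution factor = 10 × 7.983 × 40 × 25.02 × 20.00 = 1.60 × 10⁶.
725 μM / 1.60 × 10⁶ = 4.54 × 10⁻⁴ μM = 454 pM.

454 pM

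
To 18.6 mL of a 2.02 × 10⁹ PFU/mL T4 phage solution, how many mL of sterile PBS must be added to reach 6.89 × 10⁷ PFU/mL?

V₂ = C₁V₁/C₂ = 2.02 × 10⁹ × 18.6 / 6.89 × 10⁷ = 545 mL.
Diluent to add = V₂ − V₁ = 545 − 18.6 = 527 mL.

527 mL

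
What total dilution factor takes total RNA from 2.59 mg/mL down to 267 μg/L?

9700

Factor = C₀/C_target = 2.59 mg/mL / 267 μg/L = 9700.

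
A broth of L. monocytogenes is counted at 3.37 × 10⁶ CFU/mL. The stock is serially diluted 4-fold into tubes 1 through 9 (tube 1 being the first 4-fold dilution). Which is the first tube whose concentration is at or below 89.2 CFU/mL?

tube 8

Tube n has concentration 3.37 × 10⁶ CFU/mL / 4ⁿ.
Need 4ⁿ ≥ 3.37 × 10⁶ CFU/mL / 89.2 CFU/mL = 3.78 × 10⁴, so n ≥ 7.60.
First such tube: n = 8.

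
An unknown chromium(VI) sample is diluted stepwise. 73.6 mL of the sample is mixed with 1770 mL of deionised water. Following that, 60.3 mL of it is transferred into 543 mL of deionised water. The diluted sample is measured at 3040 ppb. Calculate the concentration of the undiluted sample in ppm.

762 ppm

Overall dilution factor = 25.05 × 10.00 = 251.
Original = 3040 ppb × 251 = 7.62 × 10⁵ ppb = 762 ppm.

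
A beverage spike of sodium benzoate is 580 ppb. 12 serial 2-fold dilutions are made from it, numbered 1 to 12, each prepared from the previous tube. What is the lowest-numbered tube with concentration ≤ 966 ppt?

tube 10

Tube n has concentration 580 ppb / 2ⁿ.
Need 2ⁿ ≥ 580 ppb / 966 ppt = 600, so n ≥ 9.23.
First such tube: n = 10.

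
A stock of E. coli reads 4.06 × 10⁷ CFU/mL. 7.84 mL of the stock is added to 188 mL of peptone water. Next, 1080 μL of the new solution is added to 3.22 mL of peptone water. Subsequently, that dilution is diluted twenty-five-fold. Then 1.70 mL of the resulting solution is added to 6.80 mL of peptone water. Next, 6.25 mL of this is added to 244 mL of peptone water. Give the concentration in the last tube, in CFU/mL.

81.6 CFU/mL

Overall dilution factor = 24.98 × 3.981 × 25 × 5 × 40.04 = 4.98 × 10⁵.
4.06 × 10⁷ CFU/mL / 4.98 × 10⁵ = 81.6 CFU/mL.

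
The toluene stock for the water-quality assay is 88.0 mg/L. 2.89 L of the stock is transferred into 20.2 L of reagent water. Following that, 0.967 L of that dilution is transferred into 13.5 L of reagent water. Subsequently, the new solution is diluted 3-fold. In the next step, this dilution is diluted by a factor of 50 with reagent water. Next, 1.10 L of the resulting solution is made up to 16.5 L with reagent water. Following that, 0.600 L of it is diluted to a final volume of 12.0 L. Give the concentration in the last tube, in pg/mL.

Overall dilution factor = 7.990 × 14.96 × 3 × 50 × 15 × 20 = 5.38 × 10⁶.
88.0 mg/L / 5.38 × 10⁶ = 1.64 × 10⁻⁵ mg/L = 16.4 pg/mL.

16.4 pg/mL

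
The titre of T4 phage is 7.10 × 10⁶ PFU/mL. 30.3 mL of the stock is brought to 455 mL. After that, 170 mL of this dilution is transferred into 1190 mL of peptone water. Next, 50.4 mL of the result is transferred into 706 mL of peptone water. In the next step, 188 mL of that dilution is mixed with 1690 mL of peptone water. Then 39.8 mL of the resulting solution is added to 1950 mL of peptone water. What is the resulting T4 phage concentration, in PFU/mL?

Overall dilution factor = 15.02 × 8 × 15.01 × 9.989 × 49.99 = 9.00 × 10⁵.
7.10 × 10⁶ PFU/mL / 9.00 × 10⁵ = 7.89 PFU/mL.

7.89 PFU/mL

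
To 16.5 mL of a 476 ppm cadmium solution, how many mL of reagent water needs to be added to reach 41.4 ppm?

V₂ = C₁V₁/C₂ = 476 × 16.5 / 41.4 = 190 mL.
Diluent to add = V₂ − V₁ = 190 − 16.5 = 173 mL.

173 mL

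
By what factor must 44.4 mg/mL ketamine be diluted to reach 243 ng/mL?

Factor = C₀/C_target = 44.4 mg/mL / 243 ng/mL = 1.83 × 10⁵.

1.83 × 10⁵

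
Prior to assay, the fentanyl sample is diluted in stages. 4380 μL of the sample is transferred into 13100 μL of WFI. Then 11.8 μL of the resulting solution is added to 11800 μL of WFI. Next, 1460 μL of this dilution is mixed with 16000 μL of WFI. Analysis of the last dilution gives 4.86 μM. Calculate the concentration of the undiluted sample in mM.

232 mM

Overall dilution factor = 3.991 × 1001 × 11.96 = 4.78 × 10⁴.
Original = 4.86 μM × 4.78 × 10⁴ = 2.32 × 10⁵ μM = 232 mM.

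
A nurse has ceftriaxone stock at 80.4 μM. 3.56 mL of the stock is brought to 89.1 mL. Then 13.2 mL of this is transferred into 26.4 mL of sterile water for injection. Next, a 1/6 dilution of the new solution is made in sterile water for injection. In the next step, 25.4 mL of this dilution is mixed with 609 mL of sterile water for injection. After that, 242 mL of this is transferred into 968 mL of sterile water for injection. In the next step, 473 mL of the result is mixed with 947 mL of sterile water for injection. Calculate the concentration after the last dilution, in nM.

0.476 nM

Overall dilution factor = 25.03 × 3 × 6 × 24.98 × 5 × 3.002 = 1.69 × 10⁵.
80.4 μM / 1.69 × 10⁵ = 4.76 × 10⁻⁴ μM = 0.476 nM.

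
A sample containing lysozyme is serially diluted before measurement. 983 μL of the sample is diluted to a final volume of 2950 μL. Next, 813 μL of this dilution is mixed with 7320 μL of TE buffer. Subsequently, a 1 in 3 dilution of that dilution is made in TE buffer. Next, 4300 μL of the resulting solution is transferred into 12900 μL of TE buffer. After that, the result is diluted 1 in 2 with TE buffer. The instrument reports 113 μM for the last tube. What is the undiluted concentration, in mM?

81.4 mM

Overall dilution factor = 3.001 × 10.00 × 3 × 4 × 2 = 721.
Original = 113 μM × 721 = 8.14 × 10⁴ μM = 81.4 mM.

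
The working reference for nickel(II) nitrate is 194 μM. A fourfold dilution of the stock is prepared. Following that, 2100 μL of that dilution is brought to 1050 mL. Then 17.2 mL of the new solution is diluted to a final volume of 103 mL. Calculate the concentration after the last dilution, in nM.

Overall dilution factor = 4 × 500 × 5.988 = 1.20 × 10⁴.
194 μM / 1.20 × 10⁴ = 0.0162 μM = 16.2 nM.

16.2 nM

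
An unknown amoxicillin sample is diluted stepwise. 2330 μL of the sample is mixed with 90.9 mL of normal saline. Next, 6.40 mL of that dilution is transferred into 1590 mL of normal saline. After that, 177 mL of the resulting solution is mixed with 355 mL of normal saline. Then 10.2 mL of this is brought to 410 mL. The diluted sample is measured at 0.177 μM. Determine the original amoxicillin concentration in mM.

213 mM

Overall dilution factor = 40.01 × 249.4 × 3.006 × 40.20 = 1.21 × 10⁶.
Original = 0.177 μM × 1.21 × 10⁶ = 2.13 × 10⁵ μM = 213 mM.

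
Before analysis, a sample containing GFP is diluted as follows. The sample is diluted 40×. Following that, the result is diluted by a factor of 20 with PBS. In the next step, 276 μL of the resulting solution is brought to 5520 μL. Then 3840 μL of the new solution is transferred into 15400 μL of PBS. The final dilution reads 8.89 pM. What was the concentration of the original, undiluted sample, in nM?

Overall dilution factor = 40 × 20 × 20 × 5.010 = 8.02 × 10⁴.
Original = 8.89 pM × 8.02 × 10⁴ = 7.13 × 10⁵ pM = 713 nM.

713 nM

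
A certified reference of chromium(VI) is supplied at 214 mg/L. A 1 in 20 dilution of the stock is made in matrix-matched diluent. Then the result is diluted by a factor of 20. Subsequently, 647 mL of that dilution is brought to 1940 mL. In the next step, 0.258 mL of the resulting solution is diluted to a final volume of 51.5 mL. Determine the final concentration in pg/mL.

894 pg/mL

Overall dilution factor = 20 × 20 × 2.998 × 199.6 = 2.39 × 10⁵.
214 mg/L / 2.39 × 10⁵ = 8.94 × 10⁻⁴ mg/L = 894 pg/mL.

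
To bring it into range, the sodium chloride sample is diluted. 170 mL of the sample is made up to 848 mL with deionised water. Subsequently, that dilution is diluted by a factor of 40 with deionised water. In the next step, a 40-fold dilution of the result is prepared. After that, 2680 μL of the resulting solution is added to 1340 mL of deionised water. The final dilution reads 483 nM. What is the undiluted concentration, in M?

Overall dilution factor = 4.988 × 40 × 40 × 501 = 4.00 × 10⁶.
Original = 483 nM × 4.00 × 10⁶ = 1.93 × 10⁹ nM = 1.93 M.

1.93 M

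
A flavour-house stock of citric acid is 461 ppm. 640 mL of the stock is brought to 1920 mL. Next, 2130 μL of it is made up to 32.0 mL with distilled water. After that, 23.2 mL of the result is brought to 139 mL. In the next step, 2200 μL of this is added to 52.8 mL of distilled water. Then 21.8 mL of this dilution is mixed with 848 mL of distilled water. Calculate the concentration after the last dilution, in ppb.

Overall dilution factor = 3 × 15.02 × 5.991 × 25 × 39.90 = 2.69 × 10⁵.
461 ppm / 2.69 × 10⁵ = 1.71 × 10⁻³ ppm = 1.71 ppb.

1.71 ppb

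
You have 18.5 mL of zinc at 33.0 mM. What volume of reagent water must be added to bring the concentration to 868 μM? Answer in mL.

868 μM = 0.868 mM.
V₂ = C₁V₁/C₂ = 33.0 × 18.5 / 0.868 = 703 mL.
Diluent to add = V₂ − V₁ = 703 − 18.5 = 685 mL.

685 mL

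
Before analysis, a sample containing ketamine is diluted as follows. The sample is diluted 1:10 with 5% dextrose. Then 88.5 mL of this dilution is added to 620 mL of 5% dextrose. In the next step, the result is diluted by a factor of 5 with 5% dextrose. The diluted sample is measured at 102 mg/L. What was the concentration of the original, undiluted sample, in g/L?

40.8 g/L

Overall dilution factor = 10 × 8.006 × 5 = 400.
Original = 102 mg/L × 400 = 4.08 × 10⁴ mg/L = 40.8 g/L.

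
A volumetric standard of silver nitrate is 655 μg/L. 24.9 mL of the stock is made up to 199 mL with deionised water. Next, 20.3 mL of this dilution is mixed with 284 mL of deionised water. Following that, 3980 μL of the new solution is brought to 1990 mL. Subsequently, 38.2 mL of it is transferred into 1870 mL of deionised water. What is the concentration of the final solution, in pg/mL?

Overall dilution factor = 7.992 × 14.99 × 500 × 49.95 = 2.99 × 10⁶.
655 μg/L / 2.99 × 10⁶ = 2.19 × 10⁻⁴ μg/L = 0.219 pg/mL.

0.219 pg/mL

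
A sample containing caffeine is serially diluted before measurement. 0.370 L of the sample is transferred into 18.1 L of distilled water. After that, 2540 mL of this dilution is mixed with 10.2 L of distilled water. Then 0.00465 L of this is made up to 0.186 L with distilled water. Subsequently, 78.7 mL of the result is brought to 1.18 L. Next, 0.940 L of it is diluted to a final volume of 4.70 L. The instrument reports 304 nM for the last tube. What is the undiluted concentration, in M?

0.228 M

Overall dilution factor = 49.92 × 5.016 × 40 × 14.99 × 5 = 7.51 × 10⁵.
Original = 304 nM × 7.51 × 10⁵ = 2.28 × 10⁸ nM = 0.228 M.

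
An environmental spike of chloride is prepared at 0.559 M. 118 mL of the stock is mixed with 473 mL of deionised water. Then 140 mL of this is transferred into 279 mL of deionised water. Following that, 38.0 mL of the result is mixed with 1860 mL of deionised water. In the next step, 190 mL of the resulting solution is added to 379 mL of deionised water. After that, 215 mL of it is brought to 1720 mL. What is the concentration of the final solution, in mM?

0.0312 mM

Overall dilution factor = 5.008 × 2.993 × 49.95 × 2.995 × 8 = 1.79 × 10⁴.
0.559 M / 1.79 × 10⁴ = 3.12 × 10⁻⁵ M = 0.0312 mM.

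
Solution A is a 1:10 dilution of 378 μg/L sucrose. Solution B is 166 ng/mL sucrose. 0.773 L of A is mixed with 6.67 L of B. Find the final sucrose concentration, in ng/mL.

C_A = 378 μg/L / 10 = 37.8 μg/L.
C_B = 166 ng/mL = 166 μg/L.
C_mix = (C_A·V_A + C_B·V_B)/(V_A + V_B) = (37.8×0.773 + 166×6.67) / 7.443 = 153 μg/L = 153 ng/mL.

153 ng/mL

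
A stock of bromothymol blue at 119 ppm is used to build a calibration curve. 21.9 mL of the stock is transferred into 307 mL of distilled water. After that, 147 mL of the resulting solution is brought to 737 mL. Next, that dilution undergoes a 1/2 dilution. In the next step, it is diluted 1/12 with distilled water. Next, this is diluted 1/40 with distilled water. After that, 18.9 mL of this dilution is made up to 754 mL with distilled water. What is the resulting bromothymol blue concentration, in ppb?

Overall dilution factor = 15.02 × 5.014 × 2 × 12 × 40 × 39.89 = 2.88 × 10⁶.
119 ppm / 2.88 × 10⁶ = 4.13 × 10⁻⁵ ppm = 0.0413 ppb.

0.0413 ppb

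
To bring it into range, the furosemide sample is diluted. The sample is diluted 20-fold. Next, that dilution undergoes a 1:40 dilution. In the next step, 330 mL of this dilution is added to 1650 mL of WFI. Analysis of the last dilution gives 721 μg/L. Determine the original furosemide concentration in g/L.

Overall dilution factor = 20 × 40 × 6 = 4800.
Original = 721 μg/L × 4800 = 3.46 × 10⁶ μg/L = 3.46 g/L.

3.46 g/L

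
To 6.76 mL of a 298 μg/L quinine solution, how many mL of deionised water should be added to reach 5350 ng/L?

370 mL

5350 ng/L = 5.35 μg/L.
V₂ = C₁V₁/C₂ = 298 × 6.76 / 5.35 = 377 mL.
Diluent to add = V₂ − V₁ = 377 − 6.76 = 370 mL.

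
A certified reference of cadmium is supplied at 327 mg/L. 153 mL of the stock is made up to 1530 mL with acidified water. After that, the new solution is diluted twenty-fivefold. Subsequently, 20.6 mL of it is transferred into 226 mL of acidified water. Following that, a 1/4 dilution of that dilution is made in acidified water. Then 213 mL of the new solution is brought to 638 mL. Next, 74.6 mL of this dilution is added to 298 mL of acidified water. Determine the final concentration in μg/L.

1.83 μg/L

Overall dilution factor = 10 × 25 × 11.97 × 4 × 2.995 × 4.995 = 1.79 × 10⁵.
327 mg/L / 1.79 × 10⁵ = 1.83 × 10⁻³ mg/L = 1.83 μg/L.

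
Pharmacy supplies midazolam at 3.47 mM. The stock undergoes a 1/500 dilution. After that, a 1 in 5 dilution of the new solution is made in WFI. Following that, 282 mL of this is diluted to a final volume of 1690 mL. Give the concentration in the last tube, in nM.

232 nM

Overall dilution factor = 500 × 5 × 5.993 = 1.50 × 10⁴.
3.47 mM / 1.50 × 10⁴ = 2.32 × 10⁻⁴ mM = 232 nM.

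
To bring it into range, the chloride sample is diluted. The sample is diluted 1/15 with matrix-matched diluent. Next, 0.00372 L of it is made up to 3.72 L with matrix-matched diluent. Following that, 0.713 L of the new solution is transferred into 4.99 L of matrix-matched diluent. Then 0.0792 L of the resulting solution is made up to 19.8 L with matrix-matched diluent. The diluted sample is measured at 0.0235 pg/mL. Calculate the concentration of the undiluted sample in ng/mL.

705 ng/mL

Overall dilution factor = 15 × 1000 × 7.999 × 250 = 3.00 × 10⁷.
Original = 0.0235 pg/mL × 3.00 × 10⁷ = 7.05 × 10⁵ pg/mL = 705 ng/mL.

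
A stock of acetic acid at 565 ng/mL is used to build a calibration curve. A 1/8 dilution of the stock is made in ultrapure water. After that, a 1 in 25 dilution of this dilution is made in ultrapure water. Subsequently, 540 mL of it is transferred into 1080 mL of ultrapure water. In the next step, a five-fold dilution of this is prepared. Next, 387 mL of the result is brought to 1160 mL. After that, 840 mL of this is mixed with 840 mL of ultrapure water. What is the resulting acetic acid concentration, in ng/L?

31.4 ng/L

Overall dilution factor = 8 × 25 × 3 × 5 × 2.997 × 2 = 1.80 × 10⁴.
565 ng/mL / 1.80 × 10⁴ = 0.0314 ng/mL = 31.4 ng/L.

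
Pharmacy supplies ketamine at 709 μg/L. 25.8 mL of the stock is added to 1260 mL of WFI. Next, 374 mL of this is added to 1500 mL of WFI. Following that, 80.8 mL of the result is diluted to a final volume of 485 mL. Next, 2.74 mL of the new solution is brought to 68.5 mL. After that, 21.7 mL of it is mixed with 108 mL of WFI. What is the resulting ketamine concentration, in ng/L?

3.17 ng/L

Overall dilution factor = 49.84 × 5.011 × 6.002 × 25 × 5.977 = 2.24 × 10⁵.
709 μg/L / 2.24 × 10⁵ = 3.17 × 10⁻³ μg/L = 3.17 ng/L.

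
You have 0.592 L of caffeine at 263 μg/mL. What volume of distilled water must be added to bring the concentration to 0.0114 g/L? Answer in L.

13.1 L

0.0114 g/L = 11.4 μg/mL.
V₂ = C₁V₁/C₂ = 263 × 0.592 / 11.4 = 13.7 L.
Diluent to add = V₂ − V₁ = 13.7 − 0.592 = 13.1 L.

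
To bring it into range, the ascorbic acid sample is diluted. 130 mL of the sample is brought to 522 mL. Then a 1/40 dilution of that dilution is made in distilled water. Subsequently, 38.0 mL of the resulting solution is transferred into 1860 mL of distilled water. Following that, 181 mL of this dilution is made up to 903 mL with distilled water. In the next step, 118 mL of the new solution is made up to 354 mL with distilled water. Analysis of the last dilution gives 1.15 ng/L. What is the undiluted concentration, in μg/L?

Overall dilution factor = 4.015 × 40 × 49.95 × 4.989 × 3 = 1.20 × 10⁵.
Original = 1.15 ng/L × 1.20 × 10⁵ = 1.38 × 10⁵ ng/L = 138 μg/L.

138 μg/L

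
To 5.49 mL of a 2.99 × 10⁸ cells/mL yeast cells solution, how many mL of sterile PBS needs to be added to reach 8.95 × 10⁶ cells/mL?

178 mL

V₂ = C₁V₁/C₂ = 2.99 × 10⁸ × 5.49 / 8.95 × 10⁶ = 183 mL.
Diluent to add = V₂ − V₁ = 183 − 5.49 = 178 mL.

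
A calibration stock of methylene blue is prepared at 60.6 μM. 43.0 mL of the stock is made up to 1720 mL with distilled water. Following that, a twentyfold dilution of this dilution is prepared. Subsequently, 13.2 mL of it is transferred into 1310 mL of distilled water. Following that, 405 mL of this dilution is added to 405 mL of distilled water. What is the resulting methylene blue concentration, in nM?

0.378 nM

Overall dilution factor = 40 × 20 × 100.2 × 2 = 1.60 × 10⁵.
60.6 μM / 1.60 × 10⁵ = 3.78 × 10⁻⁴ μM = 0.378 nM.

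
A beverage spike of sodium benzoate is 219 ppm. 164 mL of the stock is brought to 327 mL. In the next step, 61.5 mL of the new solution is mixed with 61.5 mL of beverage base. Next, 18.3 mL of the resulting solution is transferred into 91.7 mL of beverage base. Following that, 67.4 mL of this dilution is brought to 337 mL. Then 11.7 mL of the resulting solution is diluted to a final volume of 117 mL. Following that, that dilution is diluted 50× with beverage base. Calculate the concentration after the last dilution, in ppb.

3.65 ppb

Overall dilution factor = 1.994 × 2 × 6.011 × 5 × 10 × 50 = 5.99 × 10⁴.
219 ppm / 5.99 × 10⁴ = 3.65 × 10⁻³ ppm = 3.65 ppb.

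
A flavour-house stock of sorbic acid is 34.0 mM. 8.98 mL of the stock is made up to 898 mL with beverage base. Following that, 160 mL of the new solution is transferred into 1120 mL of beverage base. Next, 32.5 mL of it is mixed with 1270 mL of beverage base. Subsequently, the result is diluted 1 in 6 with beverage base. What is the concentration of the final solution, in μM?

Overall dilution factor = 100 × 8 × 40.08 × 6 = 1.92 × 10⁵.
34.0 mM / 1.92 × 10⁵ = 1.77 × 10⁻⁴ mM = 0.177 μM.

0.177 μM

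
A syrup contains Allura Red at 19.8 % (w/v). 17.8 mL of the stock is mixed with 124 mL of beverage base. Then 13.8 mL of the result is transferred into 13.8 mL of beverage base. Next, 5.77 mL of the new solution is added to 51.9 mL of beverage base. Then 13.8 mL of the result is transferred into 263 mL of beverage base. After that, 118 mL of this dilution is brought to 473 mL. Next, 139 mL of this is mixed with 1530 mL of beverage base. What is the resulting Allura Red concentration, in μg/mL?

1.29 μg/mL

Overall dilution factor = 7.966 × 2 × 9.995 × 20.06 × 4.008 × 12.01 = 1.54 × 10⁵.
19.8 % (w/v) / 1.54 × 10⁵ = 1.29 × 10⁻⁴ % (w/v) = 1.29 μg/mL.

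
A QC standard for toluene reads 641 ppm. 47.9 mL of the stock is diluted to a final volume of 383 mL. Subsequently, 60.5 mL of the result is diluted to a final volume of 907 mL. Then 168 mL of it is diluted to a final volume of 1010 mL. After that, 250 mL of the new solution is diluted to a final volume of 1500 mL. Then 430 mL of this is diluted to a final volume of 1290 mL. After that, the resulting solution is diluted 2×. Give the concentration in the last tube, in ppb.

24.7 ppb

Overall dilution factor = 7.996 × 14.99 × 6.012 × 6 × 3 × 2 = 2.59 × 10⁴.
641 ppm / 2.59 × 10⁴ = 0.0247 ppm = 24.7 ppb.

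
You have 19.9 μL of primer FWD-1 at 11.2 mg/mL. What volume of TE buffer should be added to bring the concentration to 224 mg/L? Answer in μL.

224 mg/L = 0.224 mg/mL.
V₂ = C₁V₁/C₂ = 11.2 × 19.9 / 0.224 = 995 μL.
Diluent to add = V₂ − V₁ = 995 − 19.9 = 975 μL.

975 μL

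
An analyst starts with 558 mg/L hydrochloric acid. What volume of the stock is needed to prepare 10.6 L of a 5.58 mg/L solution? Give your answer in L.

0.106 L

V₁ = C₂V₂/C₁ = 5.58 × 10.6 / 558 = 0.106 L.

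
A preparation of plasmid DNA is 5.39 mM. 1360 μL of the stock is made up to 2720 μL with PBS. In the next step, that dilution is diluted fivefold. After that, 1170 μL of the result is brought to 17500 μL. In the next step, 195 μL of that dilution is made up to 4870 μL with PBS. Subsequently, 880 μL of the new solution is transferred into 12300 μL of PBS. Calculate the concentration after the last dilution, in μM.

0.0963 μM

Overall dilution factor = 2 × 5 × 14.96 × 24.97 × 14.98 = 5.59 × 10⁴.
5.39 mM / 5.59 × 10⁴ = 9.63 × 10⁻⁵ mM = 0.0963 μM.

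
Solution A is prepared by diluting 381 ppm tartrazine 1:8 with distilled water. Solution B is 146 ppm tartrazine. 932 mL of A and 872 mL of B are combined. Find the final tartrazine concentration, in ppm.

C_A = 381 ppm / 8 = 47.6 ppm.
C_mix = (C_A·V_A + C_B·V_B)/(V_A + V_B) = (47.6×932 + 146×872) / 1804 = 95.2 ppm.

95.2 ppm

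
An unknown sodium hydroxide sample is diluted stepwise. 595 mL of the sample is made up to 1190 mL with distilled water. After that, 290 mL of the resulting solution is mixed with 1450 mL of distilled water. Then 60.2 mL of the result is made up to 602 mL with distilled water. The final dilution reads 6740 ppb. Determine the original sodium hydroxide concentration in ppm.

809 ppm

Overall dilution factor = 2 × 6 × 10 = 120.
Original = 6740 ppb × 120 = 8.09 × 10⁵ ppb = 809 ppm.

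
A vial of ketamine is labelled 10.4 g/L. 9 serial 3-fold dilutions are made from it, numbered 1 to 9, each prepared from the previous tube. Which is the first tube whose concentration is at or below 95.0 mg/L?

tube 5

Tube n has concentration 10.4 g/L / 3ⁿ.
Need 3ⁿ ≥ 10.4 g/L / 95.0 mg/L = 109, so n ≥ 4.27.
First such tube: n = 5.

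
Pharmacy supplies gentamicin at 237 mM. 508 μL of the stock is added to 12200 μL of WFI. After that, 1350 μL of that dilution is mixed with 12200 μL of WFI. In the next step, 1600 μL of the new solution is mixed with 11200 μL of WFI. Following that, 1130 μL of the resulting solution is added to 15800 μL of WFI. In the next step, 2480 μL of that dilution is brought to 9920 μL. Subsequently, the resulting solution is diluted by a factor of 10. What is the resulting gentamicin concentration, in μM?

Overall dilution factor = 25.02 × 10.04 × 8 × 14.98 × 4 × 10 = 1.20 × 10⁶.
237 mM / 1.20 × 10⁶ = 1.97 × 10⁻⁴ mM = 0.197 μM.

0.197 μM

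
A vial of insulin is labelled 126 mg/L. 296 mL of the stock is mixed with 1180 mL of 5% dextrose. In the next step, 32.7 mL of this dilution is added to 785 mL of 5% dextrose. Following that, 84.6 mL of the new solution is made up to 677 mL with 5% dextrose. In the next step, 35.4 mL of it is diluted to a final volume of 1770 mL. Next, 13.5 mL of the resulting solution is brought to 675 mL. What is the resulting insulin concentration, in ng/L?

50.5 ng/L

Overall dilution factor = 4.986 × 25.01 × 8.002 × 50 × 50 = 2.49 × 10⁶.
126 mg/L / 2.49 × 10⁶ = 5.05 × 10⁻⁵ mg/L = 50.5 ng/L.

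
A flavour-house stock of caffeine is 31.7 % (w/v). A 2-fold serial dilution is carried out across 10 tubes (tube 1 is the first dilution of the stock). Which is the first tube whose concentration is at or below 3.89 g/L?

tube 7

Tube n has concentration 31.7 % (w/v) / 2ⁿ.
Need 2ⁿ ≥ 31.7 % (w/v) / 3.89 g/L = 81.5, so n ≥ 6.35.
First such tube: n = 7.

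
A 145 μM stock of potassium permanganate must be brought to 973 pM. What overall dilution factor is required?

Factor = C₀/C_target = 145 μM / 973 pM = 1.49 × 10⁵.

1.49 × 10⁵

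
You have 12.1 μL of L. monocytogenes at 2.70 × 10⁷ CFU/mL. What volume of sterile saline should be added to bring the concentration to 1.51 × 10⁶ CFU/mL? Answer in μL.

V₂ = C₁V₁/C₂ = 2.70 × 10⁷ × 12.1 / 1.51 × 10⁶ = 216 μL.
Diluent to add = V₂ − V₁ = 216 − 12.1 = 204 μL.

204 μL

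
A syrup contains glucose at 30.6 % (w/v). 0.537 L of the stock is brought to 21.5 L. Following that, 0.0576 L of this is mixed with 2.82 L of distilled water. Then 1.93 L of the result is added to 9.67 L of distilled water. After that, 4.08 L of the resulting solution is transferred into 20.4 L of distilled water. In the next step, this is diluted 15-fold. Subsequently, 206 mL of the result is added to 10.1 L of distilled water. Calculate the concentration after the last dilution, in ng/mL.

Overall dilution factor = 40.04 × 49.96 × 6.010 × 6 × 15 × 50.03 = 5.41 × 10⁷.
30.6 % (w/v) / 5.41 × 10⁷ = 5.65 × 10⁻⁷ % (w/v) = 5.65 ng/mL.

5.65 ng/mL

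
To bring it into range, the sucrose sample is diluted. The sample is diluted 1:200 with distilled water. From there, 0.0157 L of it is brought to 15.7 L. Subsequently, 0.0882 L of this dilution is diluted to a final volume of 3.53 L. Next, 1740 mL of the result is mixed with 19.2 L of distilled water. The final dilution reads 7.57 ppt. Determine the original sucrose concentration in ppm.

729 ppm

Overall dilution factor = 200 × 1000 × 40.02 × 12.03 = 9.63 × 10⁷.
Original = 7.57 ppt × 9.63 × 10⁷ = 7.29 × 10⁸ ppt = 729 ppm.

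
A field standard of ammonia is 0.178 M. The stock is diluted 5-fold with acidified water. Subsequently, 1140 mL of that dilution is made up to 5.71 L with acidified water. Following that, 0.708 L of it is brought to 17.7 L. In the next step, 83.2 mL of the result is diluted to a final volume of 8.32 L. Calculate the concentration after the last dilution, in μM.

Overall dilution factor = 5 × 5.009 × 25 × 100 = 6.26 × 10⁴.
0.178 M / 6.26 × 10⁴ = 2.84 × 10⁻⁶ M = 2.84 μM.

2.84 μM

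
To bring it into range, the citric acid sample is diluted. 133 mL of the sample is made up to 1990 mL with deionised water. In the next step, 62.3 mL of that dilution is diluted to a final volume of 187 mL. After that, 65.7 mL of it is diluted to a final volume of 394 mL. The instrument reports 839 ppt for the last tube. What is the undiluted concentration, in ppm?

Overall dilution factor = 14.96 × 3.002 × 5.997 = 269.
Original = 839 ppt × 269 = 2.26 × 10⁵ ppt = 0.226 ppm.

0.226 ppm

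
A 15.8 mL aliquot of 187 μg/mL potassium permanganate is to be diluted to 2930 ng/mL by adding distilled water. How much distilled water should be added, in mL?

993 mL

2930 ng/mL = 2.93 μg/mL.
V₂ = C₁V₁/C₂ = 187 × 15.8 / 2.93 = 1008 mL.
Diluent to add = V₂ − V₁ = 1008 − 15.8 = 993 mL.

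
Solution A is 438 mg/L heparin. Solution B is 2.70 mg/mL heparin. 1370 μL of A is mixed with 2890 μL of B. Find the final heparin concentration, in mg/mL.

1.97 mg/mL

C_B = 2.70 mg/mL = 2700 mg/L.
C_mix = (C_A·V_A + C_B·V_B)/(V_A + V_B) = (438×1370 + 2700×2890) / 4260 = 1973 mg/L = 1.97 mg/mL.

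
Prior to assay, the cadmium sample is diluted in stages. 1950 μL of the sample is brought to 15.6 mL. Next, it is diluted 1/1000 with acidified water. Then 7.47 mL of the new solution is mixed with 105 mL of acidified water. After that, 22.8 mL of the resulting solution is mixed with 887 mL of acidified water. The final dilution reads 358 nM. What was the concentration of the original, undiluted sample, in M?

Overall dilution factor = 8 × 1000 × 15.06 × 39.90 = 4.81 × 10⁶.
Original = 358 nM × 4.81 × 10⁶ = 1.72 × 10⁹ nM = 1.72 M.

1.72 M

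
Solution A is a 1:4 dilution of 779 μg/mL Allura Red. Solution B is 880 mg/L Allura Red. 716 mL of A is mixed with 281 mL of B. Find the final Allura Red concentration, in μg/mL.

388 μg/mL

C_A = 779 μg/mL / 4 = 195 μg/mL.
C_B = 880 mg/L = 880 μg/mL.
C_mix = (C_A·V_A + C_B·V_B)/(V_A + V_B) = (195×716 + 880×281) / 997.0 = 388 μg/mL.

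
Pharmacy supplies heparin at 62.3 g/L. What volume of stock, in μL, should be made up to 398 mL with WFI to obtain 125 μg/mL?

799 μL

125 μg/mL = 0.125 g/L.
V₁ = C₂V₂/C₁ = 0.125 × 398 / 62.3 = 0.799 mL = 799 μL.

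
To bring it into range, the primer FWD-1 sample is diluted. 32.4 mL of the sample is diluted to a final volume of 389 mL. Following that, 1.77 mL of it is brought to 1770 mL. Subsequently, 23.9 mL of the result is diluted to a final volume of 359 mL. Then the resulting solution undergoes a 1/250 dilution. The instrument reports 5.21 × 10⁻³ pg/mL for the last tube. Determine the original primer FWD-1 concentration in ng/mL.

Overall dilution factor = 12.01 × 1000 × 15.02 × 250 = 4.51 × 10⁷.
Original = 5.21 × 10⁻³ pg/mL × 4.51 × 10⁷ = 2.35 × 10⁵ pg/mL = 235 ng/mL.

235 ng/mL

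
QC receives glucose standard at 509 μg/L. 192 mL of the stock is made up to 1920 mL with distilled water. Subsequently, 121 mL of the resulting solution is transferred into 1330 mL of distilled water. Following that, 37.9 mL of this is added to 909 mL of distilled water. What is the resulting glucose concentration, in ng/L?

170 ng/L

Overall dilution factor = 10 × 11.99 × 24.98 = 2996.
509 μg/L / 2996 = 0.170 μg/L = 170 ng/L.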